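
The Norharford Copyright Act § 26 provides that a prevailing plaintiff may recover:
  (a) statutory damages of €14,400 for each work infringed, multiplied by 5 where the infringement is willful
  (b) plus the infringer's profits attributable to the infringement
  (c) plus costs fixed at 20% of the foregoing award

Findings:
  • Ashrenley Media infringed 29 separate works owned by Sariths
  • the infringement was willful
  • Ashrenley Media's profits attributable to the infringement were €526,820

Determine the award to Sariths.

Statutory damages: 29 × €14,400 = €417,600
Multiplied by 5: 5 × €417,600 = €2,088,000
Combined award: €2,088,000 + €526,820 = €2,614,820
Costs: 20% of €2,614,820 = €522,964
Award plus costs: €2,614,820 + €522,964 = €3,137,784

€3,137,784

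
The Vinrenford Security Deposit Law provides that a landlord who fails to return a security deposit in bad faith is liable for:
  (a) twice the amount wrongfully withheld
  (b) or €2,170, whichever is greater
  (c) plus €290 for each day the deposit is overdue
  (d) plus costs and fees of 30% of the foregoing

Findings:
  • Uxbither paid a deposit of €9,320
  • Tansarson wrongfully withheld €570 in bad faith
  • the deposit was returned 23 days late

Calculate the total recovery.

€11,492

Doubled: 2 × €570 = €1,140
Minimum €2,170: €1,140 is below the minimum → €2,170
Late-return penalty: 23 × €290 = €6,670
Damages plus late penalty: €2,170 + €6,670 = €8,840
Costs and fees: 30% of €8,840 = €2,652
Total recovery: €8,840 + €2,652 = €11,492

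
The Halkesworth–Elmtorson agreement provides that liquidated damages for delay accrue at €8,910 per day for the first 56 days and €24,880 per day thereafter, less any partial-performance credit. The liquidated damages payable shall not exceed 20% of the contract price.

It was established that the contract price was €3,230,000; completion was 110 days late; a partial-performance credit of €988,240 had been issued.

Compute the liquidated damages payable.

First 56 days: 56 × €8,910 = €498,960
Remaining days: (110 − 56) × €24,880 = €1,343,520
Accrued per-day damages: €498,960 + €1,343,520 = €1,842,480
Less partial-performance credit: €1,842,480 − €988,240 = €854,240
Cap: 20% of €3,230,000 = €646,000
Cap at €646,000: €854,240 exceeds the cap → €646,000

€646,000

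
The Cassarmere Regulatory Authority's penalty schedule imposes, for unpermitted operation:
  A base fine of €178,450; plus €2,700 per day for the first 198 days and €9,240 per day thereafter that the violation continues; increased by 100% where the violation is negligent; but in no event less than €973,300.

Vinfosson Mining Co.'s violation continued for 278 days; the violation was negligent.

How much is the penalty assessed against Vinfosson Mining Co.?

€2,904,500

First 198 days: 198 × €2,700 = €534,600
Remaining days: (278 − 198) × €9,240 = €739,200
Per-day component: €534,600 + €739,200 = €1,273,800
Base plus per-day: €178,450 + €1,273,800 = €1,452,250
Enhancement: 100% of €1,452,250 = €1,452,250
Enhanced fine: €1,452,250 + €1,452,250 = €2,904,500
Minimum €973,300: €2,904,500 meets the minimum, no increase.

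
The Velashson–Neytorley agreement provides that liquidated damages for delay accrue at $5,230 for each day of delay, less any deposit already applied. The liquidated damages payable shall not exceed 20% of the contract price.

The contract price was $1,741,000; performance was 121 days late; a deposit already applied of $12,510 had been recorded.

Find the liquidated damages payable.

Per-day damages: 121 × $5,230 = $632,830
Less deposit already applied: $632,830 − $12,510 = $620,320
Cap: 20% of $1,741,000 = $348,200
Cap at $348,200: $620,320 exceeds the cap → $348,200

$348,200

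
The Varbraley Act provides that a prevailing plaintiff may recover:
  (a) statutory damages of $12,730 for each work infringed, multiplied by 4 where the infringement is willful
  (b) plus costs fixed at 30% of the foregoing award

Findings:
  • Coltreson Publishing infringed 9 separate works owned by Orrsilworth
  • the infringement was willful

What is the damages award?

$595,764

Statutory damages: 9 × $12,730 = $114,570
Multiplied by 4: 4 × $114,570 = $458,280
Costs: 30% of $458,280 = $137,484
Award plus costs: $458,280 + $137,484 = $595,764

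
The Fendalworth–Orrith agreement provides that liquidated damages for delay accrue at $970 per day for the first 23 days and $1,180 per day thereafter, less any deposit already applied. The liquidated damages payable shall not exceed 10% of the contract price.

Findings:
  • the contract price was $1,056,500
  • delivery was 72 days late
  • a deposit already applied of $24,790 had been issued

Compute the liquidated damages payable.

First 23 days: 23 × $970 = $22,310
Remaining days: (72 − 23) × $1,180 = $57,820
Accrued per-day damages: $22,310 + $57,820 = $80,130
Less deposit already applied: $80,130 − $24,790 = $55,340
Cap: 10% of $1,056,500 = $105,650
Cap at $105,650: $55,340 is within the cap, no reduction.

$55,340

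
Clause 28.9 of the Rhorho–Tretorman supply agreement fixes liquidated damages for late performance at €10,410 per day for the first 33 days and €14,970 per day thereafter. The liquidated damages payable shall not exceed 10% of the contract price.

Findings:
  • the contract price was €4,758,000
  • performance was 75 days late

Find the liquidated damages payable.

Liquidated damages: €475,800

First 33 days: 33 × €10,410 = €343,530
Remaining days: (75 − 33) × €14,970 = €628,740
Accrued per-day damages: €343,530 + €628,740 = €972,270
Cap: 10% of €4,758,000 = €475,800
Cap at €475,800: €972,270 exceeds the cap → €475,800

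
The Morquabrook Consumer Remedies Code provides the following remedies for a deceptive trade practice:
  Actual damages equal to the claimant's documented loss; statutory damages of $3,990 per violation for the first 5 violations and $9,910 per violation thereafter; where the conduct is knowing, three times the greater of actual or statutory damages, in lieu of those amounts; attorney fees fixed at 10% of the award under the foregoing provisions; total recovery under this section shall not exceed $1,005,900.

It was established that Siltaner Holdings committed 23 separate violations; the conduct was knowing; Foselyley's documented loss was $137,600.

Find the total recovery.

$654,489

First 5 violations: 5 × $3,990 = $19,950
Remaining violations: (23 − 5) × $9,910 = $178,380
Statutory damages: $19,950 + $178,380 = $198,330
Greater of actual damages ($137,600) or statutory damages ($198,330): $198,330
Trebled: 3 × $198,330 = $594,990
Attorney fees: 10% of $594,990 = $59,499
Total before cap: $594,990 + $59,499 = $654,489
Cap at $1,005,900: $654,489 is within the cap, no reduction.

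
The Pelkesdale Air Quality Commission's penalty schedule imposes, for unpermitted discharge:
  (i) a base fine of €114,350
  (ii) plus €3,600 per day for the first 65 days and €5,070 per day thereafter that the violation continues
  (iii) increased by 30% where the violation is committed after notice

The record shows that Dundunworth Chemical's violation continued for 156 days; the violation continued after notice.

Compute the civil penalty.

€1,052,636

First 65 days: 65 × €3,600 = €234,000
Remaining days: (156 − 65) × €5,070 = €461,370
Per-day component: €234,000 + €461,370 = €695,370
Base plus per-day: €114,350 + €695,370 = €809,720
Enhancement: 30% of €809,720 = €242,916
Enhanced fine: €809,720 + €242,916 = €1,052,636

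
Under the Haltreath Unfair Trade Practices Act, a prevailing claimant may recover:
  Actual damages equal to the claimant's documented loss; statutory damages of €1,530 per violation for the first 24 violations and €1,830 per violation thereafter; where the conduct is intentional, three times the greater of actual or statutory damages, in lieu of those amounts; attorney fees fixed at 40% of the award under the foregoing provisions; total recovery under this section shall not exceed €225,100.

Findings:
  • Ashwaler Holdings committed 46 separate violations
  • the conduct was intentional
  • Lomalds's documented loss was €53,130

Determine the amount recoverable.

First 24 violations: 24 × €1,530 = €36,720
Remaining violations: (46 − 24) × €1,830 = €40,260
Statutory damages: €36,720 + €40,260 = €76,980
Greater of actual damages (€53,130) or statutory damages (€76,980): €76,980
Trebled: 3 × €76,980 = €230,940
Attorney fees: 40% of €230,940 = €92,376
Total before cap: €230,940 + €92,376 = €323,316
Cap at €225,100: €323,316 exceeds the cap → €225,100

€225,100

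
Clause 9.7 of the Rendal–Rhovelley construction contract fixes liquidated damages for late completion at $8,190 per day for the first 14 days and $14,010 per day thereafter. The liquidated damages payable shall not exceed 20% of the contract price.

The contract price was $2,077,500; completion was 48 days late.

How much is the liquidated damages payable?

First 14 days: 14 × $8,190 = $114,660
Remaining days: (48 − 14) × $14,010 = $476,340
Accrued per-day damages: $114,660 + $476,340 = $591,000
Cap: 20% of $2,077,500 = $415,500
Cap at $415,500: $591,000 exceeds the cap → $415,500

Liquidated damages: $415,500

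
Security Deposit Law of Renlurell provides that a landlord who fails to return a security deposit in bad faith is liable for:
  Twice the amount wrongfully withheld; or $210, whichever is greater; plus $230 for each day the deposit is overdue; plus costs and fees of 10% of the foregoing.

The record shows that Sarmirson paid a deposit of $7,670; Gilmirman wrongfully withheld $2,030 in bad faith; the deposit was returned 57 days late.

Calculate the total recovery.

Recovery: $18,887

Doubled: 2 × $2,030 = $4,060
Minimum $210: $4,060 meets the minimum, no increase.
Late-return penalty: 57 × $230 = $13,110
Damages plus late penalty: $4,060 + $13,110 = $17,170
Costs and fees: 10% of $17,170 = $1,717
Total recovery: $17,170 + $1,717 = $18,887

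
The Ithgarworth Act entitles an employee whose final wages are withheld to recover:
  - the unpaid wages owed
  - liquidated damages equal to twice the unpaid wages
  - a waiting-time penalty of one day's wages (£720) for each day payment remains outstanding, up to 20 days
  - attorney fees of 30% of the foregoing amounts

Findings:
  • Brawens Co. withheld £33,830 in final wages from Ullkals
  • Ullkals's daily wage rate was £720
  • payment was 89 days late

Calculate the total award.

Doubled: 2 × £33,830 = £67,660
Penalty days: min(89, 20) = 20
Waiting-time penalty: 20 × £720 = £14,400
Subtotal: £33,830 + £67,660 + £14,400 = £115,890
Attorney fees: 30% of £115,890 = £34,767
Total award: £115,890 + £34,767 = £150,657

£150,657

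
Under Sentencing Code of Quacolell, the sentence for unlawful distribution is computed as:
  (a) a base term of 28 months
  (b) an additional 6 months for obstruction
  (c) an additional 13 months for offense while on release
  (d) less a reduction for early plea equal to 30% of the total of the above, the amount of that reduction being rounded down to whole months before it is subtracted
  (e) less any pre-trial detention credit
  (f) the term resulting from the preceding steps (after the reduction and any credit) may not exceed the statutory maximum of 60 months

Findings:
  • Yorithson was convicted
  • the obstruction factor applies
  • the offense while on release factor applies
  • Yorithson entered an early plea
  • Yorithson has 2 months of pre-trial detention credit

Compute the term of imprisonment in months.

Obstruction enhancement: +6 months
Offense while on release enhancement: +13 months
Adjusted term: 28 months + 6 months + 13 months = 47 months
Early plea reduction: 30% of 47 months = 14 months (rounded down)
After reduction: 47 − 14 = 33 months
Less pre-trial detention credit: 33 months − 2 months = 31 months
Cap at 60 months: 31 months is within the cap, no reduction.

31 months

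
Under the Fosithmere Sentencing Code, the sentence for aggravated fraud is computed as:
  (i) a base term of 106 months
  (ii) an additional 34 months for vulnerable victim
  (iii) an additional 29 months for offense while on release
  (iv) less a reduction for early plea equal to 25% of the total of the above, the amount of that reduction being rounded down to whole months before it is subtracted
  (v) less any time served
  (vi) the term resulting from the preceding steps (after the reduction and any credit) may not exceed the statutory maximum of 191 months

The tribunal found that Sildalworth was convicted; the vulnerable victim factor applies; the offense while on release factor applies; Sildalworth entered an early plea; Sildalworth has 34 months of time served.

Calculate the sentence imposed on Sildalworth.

93 months

Vulnerable victim enhancement: +34 months
Offense while on release enhancement: +29 months
Adjusted term: 106 months + 34 months + 29 months = 169 months
Early plea reduction: 25% of 169 months = 42 months (rounded down)
After reduction: 169 − 42 = 127 months
Less time served: 127 months − 34 months = 93 months
Cap at 191 months: 93 months is within the cap, no reduction.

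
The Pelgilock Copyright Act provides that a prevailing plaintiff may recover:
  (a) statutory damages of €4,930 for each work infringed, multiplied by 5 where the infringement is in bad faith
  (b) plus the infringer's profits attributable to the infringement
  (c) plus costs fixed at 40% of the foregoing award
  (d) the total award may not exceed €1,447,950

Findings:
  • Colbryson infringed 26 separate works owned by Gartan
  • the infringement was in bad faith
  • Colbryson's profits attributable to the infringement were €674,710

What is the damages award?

Statutory damages: 26 × €4,930 = €128,180
Multiplied by 5: 5 × €128,180 = €640,900
Combined award: €640,900 + €674,710 = €1,315,610
Costs: 40% of €1,315,610 = €526,244
Award plus costs: €1,315,610 + €526,244 = €1,841,854
Cap at €1,447,950: €1,841,854 exceeds the cap → €1,447,950

Award: €1,447,950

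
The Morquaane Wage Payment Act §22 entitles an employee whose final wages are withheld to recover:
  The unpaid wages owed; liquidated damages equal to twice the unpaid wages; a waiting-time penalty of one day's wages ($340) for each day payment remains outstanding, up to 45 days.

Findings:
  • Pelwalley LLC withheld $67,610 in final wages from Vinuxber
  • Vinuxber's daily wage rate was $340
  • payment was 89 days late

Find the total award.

Doubled: 2 × $67,610 = $135,220
Penalty days: min(89, 45) = 45
Waiting-time penalty: 45 × $340 = $15,300
Total award: $67,610 + $135,220 + $15,300 = $218,130

Total award: $218,130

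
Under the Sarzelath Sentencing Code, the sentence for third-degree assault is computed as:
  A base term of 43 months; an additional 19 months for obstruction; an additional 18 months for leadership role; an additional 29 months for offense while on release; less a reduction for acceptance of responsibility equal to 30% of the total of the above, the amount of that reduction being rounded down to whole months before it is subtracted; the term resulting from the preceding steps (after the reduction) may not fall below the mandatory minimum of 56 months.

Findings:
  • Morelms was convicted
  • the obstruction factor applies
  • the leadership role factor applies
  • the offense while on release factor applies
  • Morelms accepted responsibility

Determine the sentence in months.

Obstruction enhancement: +19 months
Leadership role enhancement: +18 months
Offense while on release enhancement: +29 months
Adjusted term: 43 months + 19 months + 18 months + 29 months = 109 months
Acceptance of responsibility reduction: 30% of 109 months = 32 months (rounded down)
After reduction: 109 − 32 = 77 months
Minimum 56 months: 77 months meets the minimum, no increase.

77 months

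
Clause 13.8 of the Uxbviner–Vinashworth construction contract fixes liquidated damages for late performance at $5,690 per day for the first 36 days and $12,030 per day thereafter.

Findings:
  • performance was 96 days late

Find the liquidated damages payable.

First 36 days: 36 × $5,690 = $204,840
Remaining days: (96 − 36) × $12,030 = $721,800
Accrued per-day damages: $204,840 + $721,800 = $926,640

Liquidated damages: $926,640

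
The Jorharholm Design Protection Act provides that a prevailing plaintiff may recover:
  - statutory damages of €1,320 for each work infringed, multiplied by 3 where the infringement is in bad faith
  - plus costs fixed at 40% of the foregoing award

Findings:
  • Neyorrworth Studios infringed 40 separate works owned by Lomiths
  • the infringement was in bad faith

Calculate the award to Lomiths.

Statutory damages: 40 × €1,320 = €52,800
Trebled: 3 × €52,800 = €158,400
Costs: 40% of €158,400 = €63,360
Award plus costs: €158,400 + €63,360 = €221,760

€221,760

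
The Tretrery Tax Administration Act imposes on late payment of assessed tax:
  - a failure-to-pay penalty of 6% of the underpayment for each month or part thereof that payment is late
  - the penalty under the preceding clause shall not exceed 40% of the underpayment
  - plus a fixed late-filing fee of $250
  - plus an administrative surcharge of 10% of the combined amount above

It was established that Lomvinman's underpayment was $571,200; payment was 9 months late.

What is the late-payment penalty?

$251,603

Accrued rate: 6% × 9 = 54%, capped at 40% → 40%
Failure-to-pay penalty: 40% of $571,200 = $228,480
Penalty before surcharge: $228,480 + $250 = $228,730
Administrative surcharge: 10% of $228,730 = $22,873
Total penalty: $228,730 + $22,873 = $251,603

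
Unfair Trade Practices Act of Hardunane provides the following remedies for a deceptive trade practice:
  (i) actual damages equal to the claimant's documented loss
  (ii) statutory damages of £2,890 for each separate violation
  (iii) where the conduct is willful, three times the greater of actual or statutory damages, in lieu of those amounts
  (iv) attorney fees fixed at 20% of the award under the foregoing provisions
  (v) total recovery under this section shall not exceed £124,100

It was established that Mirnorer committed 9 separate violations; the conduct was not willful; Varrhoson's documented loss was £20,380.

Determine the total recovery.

£55,668

Statutory damages: 9 × £2,890 = £26,010
Conduct not willful: the in-lieu enhancement does not apply.
Actual plus statutory damages: £20,380 + £26,010 = £46,390
Attorney fees: 20% of £46,390 = £9,278
Total before cap: £46,390 + £9,278 = £55,668
Cap at £124,100: £55,668 is within the cap, no reduction.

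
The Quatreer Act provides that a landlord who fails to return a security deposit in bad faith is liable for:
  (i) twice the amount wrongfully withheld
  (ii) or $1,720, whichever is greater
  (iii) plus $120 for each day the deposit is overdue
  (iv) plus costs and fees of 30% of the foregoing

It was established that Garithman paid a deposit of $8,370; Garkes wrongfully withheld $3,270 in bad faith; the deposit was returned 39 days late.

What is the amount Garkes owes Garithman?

Doubled: 2 × $3,270 = $6,540
Minimum $1,720: $6,540 meets the minimum, no increase.
Late-return penalty: 39 × $120 = $4,680
Damages plus late penalty: $6,540 + $4,680 = $11,220
Costs and fees: 30% of $11,220 = $3,366
Total recovery: $11,220 + $3,366 = $14,586

$14,586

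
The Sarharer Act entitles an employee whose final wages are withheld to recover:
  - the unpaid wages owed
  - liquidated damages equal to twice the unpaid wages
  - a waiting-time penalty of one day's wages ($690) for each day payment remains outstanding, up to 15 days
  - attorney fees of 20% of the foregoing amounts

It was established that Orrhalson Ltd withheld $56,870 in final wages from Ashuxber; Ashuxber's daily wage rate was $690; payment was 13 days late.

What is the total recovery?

Total award: $215,496

Doubled: 2 × $56,870 = $113,740
Penalty days: min(13, 15) = 13
Waiting-time penalty: 13 × $690 = $8,970
Subtotal: $56,870 + $113,740 + $8,970 = $179,580
Attorney fees: 20% of $179,580 = $35,916
Total award: $179,580 + $35,916 = $215,496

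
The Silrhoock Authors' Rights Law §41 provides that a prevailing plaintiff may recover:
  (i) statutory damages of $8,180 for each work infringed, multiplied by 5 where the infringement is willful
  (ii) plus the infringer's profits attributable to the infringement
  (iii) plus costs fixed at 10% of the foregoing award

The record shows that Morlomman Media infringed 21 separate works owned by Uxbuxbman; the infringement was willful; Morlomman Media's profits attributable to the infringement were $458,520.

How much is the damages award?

$1,449,162

Statutory damages: 21 × $8,180 = $171,780
Multiplied by 5: 5 × $171,780 = $858,900
Combined award: $858,900 + $458,520 = $1,317,420
Costs: 10% of $1,317,420 = $131,742
Award plus costs: $1,317,420 + $131,742 = $1,449,162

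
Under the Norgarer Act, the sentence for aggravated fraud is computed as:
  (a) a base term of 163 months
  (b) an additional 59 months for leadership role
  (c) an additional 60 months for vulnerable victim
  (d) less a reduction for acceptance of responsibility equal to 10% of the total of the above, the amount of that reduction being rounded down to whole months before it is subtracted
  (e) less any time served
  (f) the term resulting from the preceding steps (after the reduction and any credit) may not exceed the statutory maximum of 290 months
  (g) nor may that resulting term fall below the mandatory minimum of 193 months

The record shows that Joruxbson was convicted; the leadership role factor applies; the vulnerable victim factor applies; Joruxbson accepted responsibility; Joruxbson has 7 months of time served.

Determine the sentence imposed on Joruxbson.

Sentence: 247 months

Leadership role enhancement: +59 months
Vulnerable victim enhancement: +60 months
Adjusted term: 163 months + 59 months + 60 months = 282 months
Acceptance of responsibility reduction: 10% of 282 months = 28 months (rounded down)
After reduction: 282 − 28 = 254 months
Less time served: 254 months − 7 months = 247 months
Cap at 290 months: 247 months is within the cap, no reduction.
Minimum 193 months: 247 months meets the minimum, no increase.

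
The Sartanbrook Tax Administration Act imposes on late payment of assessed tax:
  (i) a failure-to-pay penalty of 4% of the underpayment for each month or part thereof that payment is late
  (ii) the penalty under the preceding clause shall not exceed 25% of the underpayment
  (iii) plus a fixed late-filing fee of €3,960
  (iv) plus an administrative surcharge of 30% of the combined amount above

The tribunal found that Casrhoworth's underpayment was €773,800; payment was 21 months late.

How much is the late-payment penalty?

Accrued rate: 4% × 21 = 84%, capped at 25% → 25%
Failure-to-pay penalty: 25% of €773,800 = €193,450
Penalty before surcharge: €193,450 + €3,960 = €197,410
Administrative surcharge: 30% of €197,410 = €59,223
Total penalty: €197,410 + €59,223 = €256,633

€256,633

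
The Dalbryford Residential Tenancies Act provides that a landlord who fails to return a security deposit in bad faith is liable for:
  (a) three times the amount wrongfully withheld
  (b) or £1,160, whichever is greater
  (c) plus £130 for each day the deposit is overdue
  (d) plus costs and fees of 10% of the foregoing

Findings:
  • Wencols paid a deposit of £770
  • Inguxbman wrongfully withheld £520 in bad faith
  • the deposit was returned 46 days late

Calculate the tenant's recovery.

£8,294

Trebled: 3 × £520 = £1,560
Minimum £1,160: £1,560 meets the minimum, no increase.
Late-return penalty: 46 × £130 = £5,980
Damages plus late penalty: £1,560 + £5,980 = £7,540
Costs and fees: 10% of £7,540 = £754
Total recovery: £7,540 + £754 = £8,294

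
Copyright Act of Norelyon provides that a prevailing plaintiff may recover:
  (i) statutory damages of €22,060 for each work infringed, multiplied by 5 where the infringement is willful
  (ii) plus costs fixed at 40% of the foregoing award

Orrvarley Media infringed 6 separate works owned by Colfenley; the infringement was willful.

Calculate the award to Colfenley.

€926,520

Statutory damages: 6 × €22,060 = €132,360
Multiplied by 5: 5 × €132,360 = €661,800
Costs: 40% of €661,800 = €264,720
Award plus costs: €661,800 + €264,720 = €926,520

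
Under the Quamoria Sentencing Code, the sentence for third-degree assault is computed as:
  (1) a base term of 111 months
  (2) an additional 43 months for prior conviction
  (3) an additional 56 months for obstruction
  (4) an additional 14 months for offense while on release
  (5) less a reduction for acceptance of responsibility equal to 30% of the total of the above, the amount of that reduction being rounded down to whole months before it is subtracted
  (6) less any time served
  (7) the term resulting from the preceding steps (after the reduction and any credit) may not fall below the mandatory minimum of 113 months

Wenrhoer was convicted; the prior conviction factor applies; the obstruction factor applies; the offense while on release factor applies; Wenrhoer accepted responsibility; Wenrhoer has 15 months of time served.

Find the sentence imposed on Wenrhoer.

Prior conviction enhancement: +43 months
Obstruction enhancement: +56 months
Offense while on release enhancement: +14 months
Adjusted term: 111 months + 43 months + 56 months + 14 months = 224 months
Acceptance of responsibility reduction: 30% of 224 months = 67 months (rounded down)
After reduction: 224 − 67 = 157 months
Less time served: 157 months − 15 months = 142 months
Minimum 113 months: 142 months meets the minimum, no increase.

142 months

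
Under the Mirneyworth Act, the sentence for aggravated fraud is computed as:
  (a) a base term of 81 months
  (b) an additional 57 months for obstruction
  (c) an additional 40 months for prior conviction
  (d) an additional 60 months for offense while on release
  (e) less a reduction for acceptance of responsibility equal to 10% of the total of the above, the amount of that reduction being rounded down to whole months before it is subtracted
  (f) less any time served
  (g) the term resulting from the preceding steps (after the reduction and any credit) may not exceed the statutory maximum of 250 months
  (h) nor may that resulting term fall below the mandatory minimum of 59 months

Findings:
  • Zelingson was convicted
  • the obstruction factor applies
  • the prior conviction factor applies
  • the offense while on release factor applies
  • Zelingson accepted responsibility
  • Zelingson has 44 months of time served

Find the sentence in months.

Obstruction enhancement: +57 months
Prior conviction enhancement: +40 months
Offense while on release enhancement: +60 months
Adjusted term: 81 months + 57 months + 40 months + 60 months = 238 months
Acceptance of responsibility reduction: 10% of 238 months = 23 months (rounded down)
After reduction: 238 − 23 = 215 months
Less time served: 215 months − 44 months = 171 months
Cap at 250 months: 171 months is within the cap, no reduction.
Minimum 59 months: 171 months meets the minimum, no increase.

171 months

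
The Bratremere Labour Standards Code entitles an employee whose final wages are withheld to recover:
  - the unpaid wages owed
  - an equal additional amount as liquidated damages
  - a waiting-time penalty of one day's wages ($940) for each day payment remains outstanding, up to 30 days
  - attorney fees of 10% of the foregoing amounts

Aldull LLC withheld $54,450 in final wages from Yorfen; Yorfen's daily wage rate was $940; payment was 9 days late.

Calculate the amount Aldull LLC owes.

$129,096

Liquidated damages (equal amount): $54,450
Penalty days: min(9, 30) = 9
Waiting-time penalty: 9 × $940 = $8,460
Subtotal: $54,450 + $54,450 + $8,460 = $117,360
Attorney fees: 10% of $117,360 = $11,736
Total award: $117,360 + $11,736 = $129,096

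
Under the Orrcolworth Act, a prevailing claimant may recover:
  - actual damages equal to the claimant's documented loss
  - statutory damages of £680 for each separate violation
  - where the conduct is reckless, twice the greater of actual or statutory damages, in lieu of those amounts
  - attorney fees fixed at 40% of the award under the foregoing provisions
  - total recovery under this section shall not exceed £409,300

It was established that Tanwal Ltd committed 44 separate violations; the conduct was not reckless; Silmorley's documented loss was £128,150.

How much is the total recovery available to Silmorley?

£221,298

Statutory damages: 44 × £680 = £29,920
Conduct not reckless: the in-lieu enhancement does not apply.
Actual plus statutory damages: £128,150 + £29,920 = £158,070
Attorney fees: 40% of £158,070 = £63,228
Total before cap: £158,070 + £63,228 = £221,298
Cap at £409,300: £221,298 is within the cap, no reduction.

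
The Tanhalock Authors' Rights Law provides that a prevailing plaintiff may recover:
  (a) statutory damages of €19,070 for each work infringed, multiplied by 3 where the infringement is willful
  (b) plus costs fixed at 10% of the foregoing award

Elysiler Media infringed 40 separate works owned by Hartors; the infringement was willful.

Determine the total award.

Statutory damages: 40 × €19,070 = €762,800
Trebled: 3 × €762,800 = €2,288,400
Costs: 10% of €2,288,400 = €228,840
Award plus costs: €2,288,400 + €228,840 = €2,517,240

Award: €2,517,240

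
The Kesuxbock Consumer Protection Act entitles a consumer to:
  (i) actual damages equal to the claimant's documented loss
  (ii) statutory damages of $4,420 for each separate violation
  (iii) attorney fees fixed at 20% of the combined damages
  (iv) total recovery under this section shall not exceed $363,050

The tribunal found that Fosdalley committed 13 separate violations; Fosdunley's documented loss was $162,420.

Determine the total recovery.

$263,856

Statutory damages: 13 × $4,420 = $57,460
Combined damages: $162,420 + $57,460 = $219,880
Attorney fees: 20% of $219,880 = $43,976
Total before cap: $219,880 + $43,976 = $263,856
Cap at $363,050: $263,856 is within the cap, no reduction.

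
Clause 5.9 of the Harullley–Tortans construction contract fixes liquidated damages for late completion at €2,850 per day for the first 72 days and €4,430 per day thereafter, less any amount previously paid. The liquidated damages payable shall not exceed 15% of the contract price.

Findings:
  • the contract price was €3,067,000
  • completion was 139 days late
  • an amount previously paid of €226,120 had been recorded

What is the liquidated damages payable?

First 72 days: 72 × €2,850 = €205,200
Remaining days: (139 − 72) × €4,430 = €296,810
Accrued per-day damages: €205,200 + €296,810 = €502,010
Less amount previously paid: €502,010 − €226,120 = €275,890
Cap: 15% of €3,067,000 = €460,050
Cap at €460,050: €275,890 is within the cap, no reduction.

€275,890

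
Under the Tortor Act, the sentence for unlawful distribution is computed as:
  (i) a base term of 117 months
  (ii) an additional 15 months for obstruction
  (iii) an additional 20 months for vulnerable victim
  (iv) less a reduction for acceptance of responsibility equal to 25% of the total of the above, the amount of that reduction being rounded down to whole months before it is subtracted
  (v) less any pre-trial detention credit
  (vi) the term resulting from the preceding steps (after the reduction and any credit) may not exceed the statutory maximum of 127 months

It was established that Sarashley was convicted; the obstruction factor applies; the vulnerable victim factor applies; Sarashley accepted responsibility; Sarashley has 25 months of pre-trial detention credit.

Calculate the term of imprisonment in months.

Obstruction enhancement: +15 months
Vulnerable victim enhancement: +20 months
Adjusted term: 117 months + 15 months + 20 months = 152 months
Acceptance of responsibility reduction: 25% of 152 months = 38 months (rounded down)
After reduction: 152 − 38 = 114 months
Less pre-trial detention credit: 114 months − 25 months = 89 months
Cap at 127 months: 89 months is within the cap, no reduction.

Sentence: 89 months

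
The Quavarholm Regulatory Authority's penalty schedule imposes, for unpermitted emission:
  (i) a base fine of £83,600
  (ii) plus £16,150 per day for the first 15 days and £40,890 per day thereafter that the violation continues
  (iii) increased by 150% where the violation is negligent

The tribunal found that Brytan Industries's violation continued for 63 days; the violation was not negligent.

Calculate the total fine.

£2,288,570

First 15 days: 15 × £16,150 = £242,250
Remaining days: (63 − 15) × £40,890 = £1,962,720
Per-day component: £242,250 + £1,962,720 = £2,204,970
Base plus per-day: £83,600 + £2,204,970 = £2,288,570
The violation was not negligent: no 150% increase.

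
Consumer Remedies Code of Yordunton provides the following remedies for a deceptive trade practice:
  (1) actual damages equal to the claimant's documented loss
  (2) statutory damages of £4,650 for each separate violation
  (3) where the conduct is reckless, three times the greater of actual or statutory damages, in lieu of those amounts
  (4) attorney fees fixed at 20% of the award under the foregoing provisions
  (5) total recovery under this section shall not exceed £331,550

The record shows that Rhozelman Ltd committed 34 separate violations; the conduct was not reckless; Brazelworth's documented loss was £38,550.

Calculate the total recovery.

£235,980

Statutory damages: 34 × £4,650 = £158,100
Conduct not reckless: the in-lieu enhancement does not apply.
Actual plus statutory damages: £38,550 + £158,100 = £196,650
Attorney fees: 20% of £196,650 = £39,330
Total before cap: £196,650 + £39,330 = £235,980
Cap at £331,550: £235,980 is within the cap, no reduction.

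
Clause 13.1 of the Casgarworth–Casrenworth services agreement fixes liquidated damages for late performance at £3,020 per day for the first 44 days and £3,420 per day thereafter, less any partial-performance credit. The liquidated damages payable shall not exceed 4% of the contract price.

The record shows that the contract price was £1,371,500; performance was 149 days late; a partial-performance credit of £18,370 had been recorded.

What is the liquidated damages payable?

First 44 days: 44 × £3,020 = £132,880
Remaining days: (149 − 44) × £3,420 = £359,100
Accrued per-day damages: £132,880 + £359,100 = £491,980
Less partial-performance credit: £491,980 − £18,370 = £473,610
Cap: 4% of £1,371,500 = £54,860
Cap at £54,860: £473,610 exceeds the cap → £54,860

£54,860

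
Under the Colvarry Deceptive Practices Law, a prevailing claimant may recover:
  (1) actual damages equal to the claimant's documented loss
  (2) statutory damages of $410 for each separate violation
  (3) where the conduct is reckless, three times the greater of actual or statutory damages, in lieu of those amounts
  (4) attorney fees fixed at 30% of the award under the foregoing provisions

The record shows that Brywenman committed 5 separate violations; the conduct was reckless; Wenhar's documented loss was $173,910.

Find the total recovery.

Statutory damages: 5 × $410 = $2,050
Greater of actual damages ($173,910) or statutory damages ($2,050): $173,910
Trebled: 3 × $173,910 = $521,730
Attorney fees: 30% of $521,730 = $156,519
Total recovery: $521,730 + $156,519 = $678,249

Total recovery: $678,249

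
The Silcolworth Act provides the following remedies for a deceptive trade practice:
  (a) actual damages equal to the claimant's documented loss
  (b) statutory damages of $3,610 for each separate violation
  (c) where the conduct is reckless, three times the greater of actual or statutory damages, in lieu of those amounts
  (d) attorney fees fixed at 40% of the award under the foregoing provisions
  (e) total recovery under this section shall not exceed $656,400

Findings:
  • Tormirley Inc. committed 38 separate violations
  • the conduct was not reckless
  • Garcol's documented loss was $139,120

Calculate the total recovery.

$386,820

Statutory damages: 38 × $3,610 = $137,180
Conduct not reckless: the in-lieu enhancement does not apply.
Actual plus statutory damages: $139,120 + $137,180 = $276,300
Attorney fees: 40% of $276,300 = $110,520
Total before cap: $276,300 + $110,520 = $386,820
Cap at $656,400: $386,820 is within the cap, no reduction.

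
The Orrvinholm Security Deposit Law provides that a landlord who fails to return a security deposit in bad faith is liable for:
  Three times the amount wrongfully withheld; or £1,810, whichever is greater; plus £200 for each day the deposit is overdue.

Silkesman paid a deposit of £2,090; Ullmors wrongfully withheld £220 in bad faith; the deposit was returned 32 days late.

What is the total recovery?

£8,210

Trebled: 3 × £220 = £660
Minimum £1,810: £660 is below the minimum → £1,810
Late-return penalty: 32 × £200 = £6,400
Damages plus late penalty: £1,810 + £6,400 = £8,210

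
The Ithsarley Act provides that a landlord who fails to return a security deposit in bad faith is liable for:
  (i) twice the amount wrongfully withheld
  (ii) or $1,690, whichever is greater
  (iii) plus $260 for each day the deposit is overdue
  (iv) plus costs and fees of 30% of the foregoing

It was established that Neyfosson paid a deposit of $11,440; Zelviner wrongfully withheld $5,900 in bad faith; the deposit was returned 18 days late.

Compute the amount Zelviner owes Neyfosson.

Doubled: 2 × $5,900 = $11,800
Minimum $1,690: $11,800 meets the minimum, no increase.
Late-return penalty: 18 × $260 = $4,680
Damages plus late penalty: $11,800 + $4,680 = $16,480
Costs and fees: 30% of $16,480 = $4,944
Total recovery: $16,480 + $4,944 = $21,424

$21,424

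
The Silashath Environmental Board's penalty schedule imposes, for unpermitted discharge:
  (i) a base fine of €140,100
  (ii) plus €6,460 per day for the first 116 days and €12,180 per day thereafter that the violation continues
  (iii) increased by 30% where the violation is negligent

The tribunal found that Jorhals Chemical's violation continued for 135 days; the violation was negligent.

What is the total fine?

€1,457,144

First 116 days: 116 × €6,460 = €749,360
Remaining days: (135 − 116) × €12,180 = €231,420
Per-day component: €749,360 + €231,420 = €980,780
Base plus per-day: €140,100 + €980,780 = €1,120,880
Enhancement: 30% of €1,120,880 = €336,264
Enhanced fine: €1,120,880 + €336,264 = €1,457,144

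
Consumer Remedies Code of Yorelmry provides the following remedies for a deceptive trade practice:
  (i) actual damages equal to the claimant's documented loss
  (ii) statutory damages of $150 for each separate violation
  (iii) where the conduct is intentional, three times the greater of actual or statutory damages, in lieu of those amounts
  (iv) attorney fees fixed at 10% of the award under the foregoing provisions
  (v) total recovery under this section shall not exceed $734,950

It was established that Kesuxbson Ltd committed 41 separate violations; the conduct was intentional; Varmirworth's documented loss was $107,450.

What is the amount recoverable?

$354,585

Statutory damages: 41 × $150 = $6,150
Greater of actual damages ($107,450) or statutory damages ($6,150): $107,450
Trebled: 3 × $107,450 = $322,350
Attorney fees: 10% of $322,350 = $32,235
Total before cap: $322,350 + $32,235 = $354,585
Cap at $734,950: $354,585 is within the cap, no reduction.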